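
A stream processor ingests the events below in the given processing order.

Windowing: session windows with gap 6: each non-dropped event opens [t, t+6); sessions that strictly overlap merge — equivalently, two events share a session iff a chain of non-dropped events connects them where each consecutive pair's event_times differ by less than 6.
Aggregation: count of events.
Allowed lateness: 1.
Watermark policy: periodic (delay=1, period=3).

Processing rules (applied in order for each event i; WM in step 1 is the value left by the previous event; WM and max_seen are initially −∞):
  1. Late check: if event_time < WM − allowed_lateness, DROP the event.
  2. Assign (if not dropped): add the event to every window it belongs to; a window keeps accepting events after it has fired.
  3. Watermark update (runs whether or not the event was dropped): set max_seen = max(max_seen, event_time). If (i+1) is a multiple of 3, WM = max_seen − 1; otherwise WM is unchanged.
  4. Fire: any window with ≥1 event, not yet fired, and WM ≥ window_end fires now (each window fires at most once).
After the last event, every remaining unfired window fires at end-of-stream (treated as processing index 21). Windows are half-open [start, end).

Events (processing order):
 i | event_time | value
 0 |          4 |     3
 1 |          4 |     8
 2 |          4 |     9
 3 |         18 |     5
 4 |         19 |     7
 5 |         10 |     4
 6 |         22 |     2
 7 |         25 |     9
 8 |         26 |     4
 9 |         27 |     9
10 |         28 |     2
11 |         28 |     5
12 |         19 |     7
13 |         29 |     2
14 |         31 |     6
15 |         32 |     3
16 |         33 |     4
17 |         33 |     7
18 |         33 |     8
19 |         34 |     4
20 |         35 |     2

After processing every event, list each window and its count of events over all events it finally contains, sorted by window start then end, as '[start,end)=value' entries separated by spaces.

i=0 t=4 v=3: → [4,10); WM=−∞
i=1 t=4 v=8: → [4,10); WM=−∞
i=2 t=4 v=9: → [4,10); WM=3
i=3 t=18 v=5: → [18,24); WM=3
i=4 t=19 v=7: → [18,25); WM=3
i=5 t=10 v=4: → [10,16); WM=18
i=6 t=22 v=2: → [18,28); WM=18
i=7 t=25 v=9: → [18,31); WM=18
i=8 t=26 v=4: → [18,32); WM=25
i=9 t=27 v=9: → [18,33); WM=25
i=10 t=28 v=2: → [18,34); WM=25
i=11 t=28 v=5: → [18,34); WM=27
i=12 t=19 v=7: DROP (t<27-1); WM=27
i=13 t=29 v=2: → [18,35); WM=27
i=14 t=31 v=6: → [18,37); WM=30
i=15 t=32 v=3: → [18,38); WM=30
i=16 t=33 v=4: → [18,39); WM=30
i=17 t=33 v=7: → [18,39); WM=32
i=18 t=33 v=8: → [18,39); WM=32
i=19 t=34 v=4: → [18,40); WM=32
i=20 t=35 v=2: → [18,41); WM=34

[4,10)=3 [10,16)=1 [18,41)=16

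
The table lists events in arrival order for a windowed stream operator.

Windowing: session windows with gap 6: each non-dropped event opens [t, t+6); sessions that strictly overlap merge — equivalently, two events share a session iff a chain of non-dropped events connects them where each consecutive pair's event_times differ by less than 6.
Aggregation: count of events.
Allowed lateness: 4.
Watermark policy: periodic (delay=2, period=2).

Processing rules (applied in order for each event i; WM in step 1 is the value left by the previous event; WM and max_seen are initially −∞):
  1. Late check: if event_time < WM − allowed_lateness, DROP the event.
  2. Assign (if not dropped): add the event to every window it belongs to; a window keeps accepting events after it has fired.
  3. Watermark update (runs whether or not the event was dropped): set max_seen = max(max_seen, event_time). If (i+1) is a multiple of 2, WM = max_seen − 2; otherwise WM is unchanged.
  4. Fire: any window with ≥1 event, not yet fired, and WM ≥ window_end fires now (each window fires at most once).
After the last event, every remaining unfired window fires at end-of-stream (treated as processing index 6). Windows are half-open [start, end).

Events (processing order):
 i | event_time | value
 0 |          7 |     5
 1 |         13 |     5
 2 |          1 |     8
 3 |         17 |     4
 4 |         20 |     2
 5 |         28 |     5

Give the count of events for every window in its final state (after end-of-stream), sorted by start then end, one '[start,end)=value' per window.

[7,13)=1 [13,26)=3 [28,34)=1

i=0 t=7 v=5: → [7,13); WM=−∞
i=1 t=13 v=5: → [13,19); WM=11
i=2 t=1 v=8: DROP (t<11-4); WM=11
i=3 t=17 v=4: → [13,23); WM=15
i=4 t=20 v=2: → [13,26); WM=15
i=5 t=28 v=5: → [28,34); WM=26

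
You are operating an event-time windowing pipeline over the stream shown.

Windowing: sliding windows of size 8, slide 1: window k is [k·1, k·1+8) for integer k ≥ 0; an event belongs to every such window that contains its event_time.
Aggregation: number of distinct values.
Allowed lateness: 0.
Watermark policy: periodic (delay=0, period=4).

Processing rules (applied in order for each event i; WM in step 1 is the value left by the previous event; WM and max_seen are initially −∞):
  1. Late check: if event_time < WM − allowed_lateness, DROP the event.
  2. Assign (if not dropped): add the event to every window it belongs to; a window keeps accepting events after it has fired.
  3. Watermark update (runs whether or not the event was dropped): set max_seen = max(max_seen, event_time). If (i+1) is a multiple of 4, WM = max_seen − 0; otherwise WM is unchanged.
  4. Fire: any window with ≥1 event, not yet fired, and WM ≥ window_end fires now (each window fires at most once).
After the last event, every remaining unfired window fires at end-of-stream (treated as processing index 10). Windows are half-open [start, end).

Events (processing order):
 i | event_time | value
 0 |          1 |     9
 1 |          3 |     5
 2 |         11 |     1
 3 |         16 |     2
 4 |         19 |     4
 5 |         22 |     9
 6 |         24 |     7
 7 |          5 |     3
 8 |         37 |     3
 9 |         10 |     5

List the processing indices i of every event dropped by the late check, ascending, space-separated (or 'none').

i=0 t=1 v=9: → [1,9),[0,8); WM=−∞
i=1 t=3 v=5: → [3,11),[2,10),[1,9),[0,8); WM=−∞
i=2 t=11 v=1: → [11,19),[10,18),[9,17),[8,16),[7,15),[6,14),[5,13),[4,12); WM=−∞
i=3 t=16 v=2: → [16,24),[15,23),[14,22),[13,21),[12,20),[11,19),[10,18),[9,17); WM=16; [0,8) fires=2 [1,9) fires=2 [2,10) fires=1 [3,11) fires=1 [4,12) fires=1 [5,13) fires=1 [6,14) fires=1 [7,15) fires=1 [8,16) fires=1
i=4 t=19 v=4: → [19,27),[18,26),[17,25),[16,24),[15,23),[14,22),[13,21),[12,20); WM=16
i=5 t=22 v=9: → [22,30),[21,29),[20,28),[19,27),[18,26),[17,25),[16,24),[15,23); WM=16
i=6 t=24 v=7: → [24,32),[23,31),[22,30),[21,29),[20,28),[19,27),[18,26),[17,25); WM=16
i=7 t=5 v=3: DROP (t<16-0); WM=24; [9,17) fires=2 [10,18) fires=2 [11,19) fires=2 [12,20) fires=2 [13,21) fires=2 [14,22) fires=2 [15,23) fires=3 [16,24) fires=3
i=8 t=37 v=3: → [37,45),[36,44),[35,43),[34,42),[33,41),[32,40),[31,39),[30,38); WM=24
i=9 t=10 v=5: DROP (t<24-0); WM=24

7 9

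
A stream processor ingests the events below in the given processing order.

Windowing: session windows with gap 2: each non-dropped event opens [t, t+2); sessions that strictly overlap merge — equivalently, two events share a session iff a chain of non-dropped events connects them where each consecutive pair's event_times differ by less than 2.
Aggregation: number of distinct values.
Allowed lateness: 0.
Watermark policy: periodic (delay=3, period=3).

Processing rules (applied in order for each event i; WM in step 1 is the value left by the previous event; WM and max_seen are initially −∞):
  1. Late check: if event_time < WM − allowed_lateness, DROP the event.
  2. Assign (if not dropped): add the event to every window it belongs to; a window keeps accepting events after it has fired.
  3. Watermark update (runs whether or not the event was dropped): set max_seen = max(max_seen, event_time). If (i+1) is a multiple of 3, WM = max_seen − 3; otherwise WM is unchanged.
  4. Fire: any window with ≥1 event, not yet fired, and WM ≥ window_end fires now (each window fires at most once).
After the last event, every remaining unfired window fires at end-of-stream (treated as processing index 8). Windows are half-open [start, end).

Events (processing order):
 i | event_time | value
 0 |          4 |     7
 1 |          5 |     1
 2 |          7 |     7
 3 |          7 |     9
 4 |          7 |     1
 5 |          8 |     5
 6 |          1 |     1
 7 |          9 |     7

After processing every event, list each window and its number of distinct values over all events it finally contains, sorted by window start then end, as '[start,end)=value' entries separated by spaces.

[4,7)=2 [7,11)=4

i=0 t=4 v=7: → [4,6); WM=−∞
i=1 t=5 v=1: → [4,7); WM=−∞
i=2 t=7 v=7: → [7,9); WM=4
i=3 t=7 v=9: → [7,9); WM=4
i=4 t=7 v=1: → [7,9); WM=4
i=5 t=8 v=5: → [7,10); WM=5
i=6 t=1 v=1: DROP (t<5-0); WM=5
i=7 t=9 v=7: → [7,11); WM=5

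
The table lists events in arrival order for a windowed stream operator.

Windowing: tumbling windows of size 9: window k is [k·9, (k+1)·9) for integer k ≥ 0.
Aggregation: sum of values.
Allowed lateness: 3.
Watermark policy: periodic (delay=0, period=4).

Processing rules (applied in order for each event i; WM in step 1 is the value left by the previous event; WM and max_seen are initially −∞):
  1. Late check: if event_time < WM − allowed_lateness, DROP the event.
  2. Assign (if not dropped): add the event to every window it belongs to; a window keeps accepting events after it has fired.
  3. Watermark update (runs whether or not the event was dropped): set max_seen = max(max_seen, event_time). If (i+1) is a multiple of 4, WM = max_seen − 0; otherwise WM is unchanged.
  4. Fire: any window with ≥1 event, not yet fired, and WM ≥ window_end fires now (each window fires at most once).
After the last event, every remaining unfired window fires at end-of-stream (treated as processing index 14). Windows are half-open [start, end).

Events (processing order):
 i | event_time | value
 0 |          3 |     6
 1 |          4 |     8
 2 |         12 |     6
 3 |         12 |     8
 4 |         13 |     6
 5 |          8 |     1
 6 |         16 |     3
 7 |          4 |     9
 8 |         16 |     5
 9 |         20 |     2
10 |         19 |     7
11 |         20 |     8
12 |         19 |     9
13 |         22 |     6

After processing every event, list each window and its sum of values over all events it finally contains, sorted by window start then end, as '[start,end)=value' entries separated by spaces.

[0,9)=14 [9,18)=28 [18,27)=32

i=0 t=3 v=6: → [0,9); WM=−∞
i=1 t=4 v=8: → [0,9); WM=−∞
i=2 t=12 v=6: → [9,18); WM=−∞
i=3 t=12 v=8: → [9,18); WM=12; [0,9) fires=14
i=4 t=13 v=6: → [9,18); WM=12
i=5 t=8 v=1: DROP (t<12-3); WM=12
i=6 t=16 v=3: → [9,18); WM=12
i=7 t=4 v=9: DROP (t<12-3); WM=16
i=8 t=16 v=5: → [9,18); WM=16
i=9 t=20 v=2: → [18,27); WM=16
i=10 t=19 v=7: → [18,27); WM=16
i=11 t=20 v=8: → [18,27); WM=20; [9,18) fires=28
i=12 t=19 v=9: → [18,27); WM=20
i=13 t=22 v=6: → [18,27); WM=20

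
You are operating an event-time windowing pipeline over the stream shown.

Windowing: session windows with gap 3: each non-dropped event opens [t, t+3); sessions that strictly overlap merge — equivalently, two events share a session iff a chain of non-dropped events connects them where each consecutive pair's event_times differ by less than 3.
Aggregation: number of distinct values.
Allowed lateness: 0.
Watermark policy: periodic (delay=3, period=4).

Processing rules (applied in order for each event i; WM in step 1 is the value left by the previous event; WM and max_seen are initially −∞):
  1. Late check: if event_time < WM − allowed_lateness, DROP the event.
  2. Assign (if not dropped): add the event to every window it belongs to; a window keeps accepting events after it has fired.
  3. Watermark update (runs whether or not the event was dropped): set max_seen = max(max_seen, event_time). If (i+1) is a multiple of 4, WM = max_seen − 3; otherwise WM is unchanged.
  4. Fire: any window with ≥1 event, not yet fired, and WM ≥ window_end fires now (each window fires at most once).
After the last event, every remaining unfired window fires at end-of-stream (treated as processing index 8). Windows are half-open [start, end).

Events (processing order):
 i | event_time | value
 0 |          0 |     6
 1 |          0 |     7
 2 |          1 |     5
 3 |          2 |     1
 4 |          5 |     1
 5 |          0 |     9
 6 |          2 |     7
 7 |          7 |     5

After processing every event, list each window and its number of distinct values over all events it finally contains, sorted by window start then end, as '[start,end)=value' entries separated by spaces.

[0,5)=5 [5,10)=2

i=0 t=0 v=6: → [0,3); WM=−∞
i=1 t=0 v=7: → [0,3); WM=−∞
i=2 t=1 v=5: → [0,4); WM=−∞
i=3 t=2 v=1: → [0,5); WM=-1
i=4 t=5 v=1: → [5,8); WM=-1
i=5 t=0 v=9: → [0,5); WM=-1
i=6 t=2 v=7: → [0,5); WM=-1
i=7 t=7 v=5: → [5,10); WM=4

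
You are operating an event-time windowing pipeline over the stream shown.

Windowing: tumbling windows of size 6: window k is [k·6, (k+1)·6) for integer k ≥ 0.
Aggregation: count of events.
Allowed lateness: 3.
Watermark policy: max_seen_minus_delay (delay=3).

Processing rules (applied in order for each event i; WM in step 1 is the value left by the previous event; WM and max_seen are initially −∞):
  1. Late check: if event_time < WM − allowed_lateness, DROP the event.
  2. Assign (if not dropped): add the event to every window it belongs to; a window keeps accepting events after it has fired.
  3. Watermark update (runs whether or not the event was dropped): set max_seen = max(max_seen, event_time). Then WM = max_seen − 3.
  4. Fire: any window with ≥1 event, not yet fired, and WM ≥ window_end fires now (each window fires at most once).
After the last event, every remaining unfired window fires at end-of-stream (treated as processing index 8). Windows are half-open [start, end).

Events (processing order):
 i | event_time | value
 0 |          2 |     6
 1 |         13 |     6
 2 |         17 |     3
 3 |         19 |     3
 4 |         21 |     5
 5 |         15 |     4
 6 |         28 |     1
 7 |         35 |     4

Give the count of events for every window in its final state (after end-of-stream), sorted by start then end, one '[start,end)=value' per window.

i=0 t=2 v=6: → [0,6); WM=-1
i=1 t=13 v=6: → [12,18); WM=10; [0,6) fires=1
i=2 t=17 v=3: → [12,18); WM=14
i=3 t=19 v=3: → [18,24); WM=16
i=4 t=21 v=5: → [18,24); WM=18; [12,18) fires=2
i=5 t=15 v=4: → [12,18); WM=18
i=6 t=28 v=1: → [24,30); WM=25; [18,24) fires=2
i=7 t=35 v=4: → [30,36); WM=32; [24,30) fires=1

[0,6)=1 [12,18)=3 [18,24)=2 [24,30)=1 [30,36)=1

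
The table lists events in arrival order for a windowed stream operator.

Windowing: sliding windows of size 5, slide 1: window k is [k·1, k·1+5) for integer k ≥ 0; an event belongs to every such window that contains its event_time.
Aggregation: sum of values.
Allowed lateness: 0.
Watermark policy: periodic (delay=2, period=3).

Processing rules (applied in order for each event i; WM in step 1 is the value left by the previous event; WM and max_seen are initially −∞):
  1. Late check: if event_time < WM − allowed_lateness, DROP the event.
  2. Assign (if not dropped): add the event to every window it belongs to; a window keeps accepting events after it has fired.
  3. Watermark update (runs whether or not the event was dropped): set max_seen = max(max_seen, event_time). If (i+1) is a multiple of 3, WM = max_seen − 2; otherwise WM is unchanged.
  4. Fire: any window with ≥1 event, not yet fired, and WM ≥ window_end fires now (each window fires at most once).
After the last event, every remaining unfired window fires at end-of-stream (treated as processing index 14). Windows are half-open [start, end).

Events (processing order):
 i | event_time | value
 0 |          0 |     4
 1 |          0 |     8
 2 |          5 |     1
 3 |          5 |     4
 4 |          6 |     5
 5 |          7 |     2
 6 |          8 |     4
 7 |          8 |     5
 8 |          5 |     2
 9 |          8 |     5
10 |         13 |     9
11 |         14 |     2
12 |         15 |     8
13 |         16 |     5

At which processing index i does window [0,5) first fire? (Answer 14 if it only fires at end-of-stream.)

5

i=0 t=0 v=4: → [0,5); WM=−∞
i=1 t=0 v=8: → [0,5); WM=−∞
i=2 t=5 v=1: → [5,10),[4,9),[3,8),[2,7),[1,6); WM=3
i=3 t=5 v=4: → [5,10),[4,9),[3,8),[2,7),[1,6); WM=3
i=4 t=6 v=5: → [6,11),[5,10),[4,9),[3,8),[2,7); WM=3
i=5 t=7 v=2: → [7,12),[6,11),[5,10),[4,9),[3,8); WM=5; [0,5) fires=12
i=6 t=8 v=4: → [8,13),[7,12),[6,11),[5,10),[4,9); WM=5
i=7 t=8 v=5: → [8,13),[7,12),[6,11),[5,10),[4,9); WM=5
i=8 t=5 v=2: → [5,10),[4,9),[3,8),[2,7),[1,6); WM=6; [1,6) fires=7
i=9 t=8 v=5: → [8,13),[7,12),[6,11),[5,10),[4,9); WM=6
i=10 t=13 v=9: → [13,18),[12,17),[11,16),[10,15),[9,14); WM=6
i=11 t=14 v=2: → [14,19),[13,18),[12,17),[11,16),[10,15); WM=12; [2,7) fires=12 [3,8) fires=14 [4,9) fires=28 [5,10) fires=28 [6,11) fires=21 [7,12) fires=16
i=12 t=15 v=8: → [15,20),[14,19),[13,18),[12,17),[11,16); WM=12
i=13 t=16 v=5: → [16,21),[15,20),[14,19),[13,18),[12,17); WM=12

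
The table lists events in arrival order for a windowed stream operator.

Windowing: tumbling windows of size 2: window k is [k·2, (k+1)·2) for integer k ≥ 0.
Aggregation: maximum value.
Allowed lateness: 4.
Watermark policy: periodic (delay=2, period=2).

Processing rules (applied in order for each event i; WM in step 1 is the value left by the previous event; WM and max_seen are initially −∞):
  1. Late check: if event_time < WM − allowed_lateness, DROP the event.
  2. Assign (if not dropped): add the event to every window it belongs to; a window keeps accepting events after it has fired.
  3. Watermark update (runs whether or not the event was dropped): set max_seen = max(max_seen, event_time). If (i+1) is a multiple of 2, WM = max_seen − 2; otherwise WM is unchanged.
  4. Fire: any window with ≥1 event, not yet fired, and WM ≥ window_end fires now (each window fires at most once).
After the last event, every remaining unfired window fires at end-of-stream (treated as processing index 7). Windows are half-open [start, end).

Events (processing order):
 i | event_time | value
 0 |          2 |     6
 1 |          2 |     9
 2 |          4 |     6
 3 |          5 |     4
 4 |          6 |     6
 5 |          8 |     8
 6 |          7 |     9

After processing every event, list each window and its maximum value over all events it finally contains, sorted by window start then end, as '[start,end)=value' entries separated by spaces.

i=0 t=2 v=6: → [2,4); WM=−∞
i=1 t=2 v=9: → [2,4); WM=0
i=2 t=4 v=6: → [4,6); WM=0
i=3 t=5 v=4: → [4,6); WM=3
i=4 t=6 v=6: → [6,8); WM=3
i=5 t=8 v=8: → [8,10); WM=6; [2,4) fires=9 [4,6) fires=6
i=6 t=7 v=9: → [6,8); WM=6

[2,4)=9 [4,6)=6 [6,8)=9 [8,10)=8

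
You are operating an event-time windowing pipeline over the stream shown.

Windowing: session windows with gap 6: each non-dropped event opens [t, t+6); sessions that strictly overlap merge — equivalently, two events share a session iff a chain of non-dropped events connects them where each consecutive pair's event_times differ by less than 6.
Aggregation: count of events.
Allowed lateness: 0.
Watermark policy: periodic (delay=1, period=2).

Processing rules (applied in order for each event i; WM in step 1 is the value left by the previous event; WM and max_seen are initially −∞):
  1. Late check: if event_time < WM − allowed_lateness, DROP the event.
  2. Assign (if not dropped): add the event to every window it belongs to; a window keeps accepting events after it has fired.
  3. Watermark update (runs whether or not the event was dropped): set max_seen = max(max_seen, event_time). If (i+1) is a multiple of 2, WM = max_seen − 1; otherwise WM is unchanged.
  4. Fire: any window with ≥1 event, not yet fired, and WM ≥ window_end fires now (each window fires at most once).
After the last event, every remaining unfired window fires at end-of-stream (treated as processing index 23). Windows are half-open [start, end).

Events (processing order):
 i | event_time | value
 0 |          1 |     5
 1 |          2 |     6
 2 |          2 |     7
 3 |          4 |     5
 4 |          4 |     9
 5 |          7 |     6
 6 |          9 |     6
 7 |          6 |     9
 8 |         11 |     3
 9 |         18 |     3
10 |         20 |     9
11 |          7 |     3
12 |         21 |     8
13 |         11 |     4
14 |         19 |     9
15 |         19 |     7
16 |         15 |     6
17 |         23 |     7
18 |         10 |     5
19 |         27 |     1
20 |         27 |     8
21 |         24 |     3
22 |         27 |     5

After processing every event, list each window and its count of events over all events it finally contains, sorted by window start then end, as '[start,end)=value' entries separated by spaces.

i=0 t=1 v=5: → [1,7); WM=−∞
i=1 t=2 v=6: → [1,8); WM=1
i=2 t=2 v=7: → [1,8); WM=1
i=3 t=4 v=5: → [1,10); WM=3
i=4 t=4 v=9: → [1,10); WM=3
i=5 t=7 v=6: → [1,13); WM=6
i=6 t=9 v=6: → [1,15); WM=6
i=7 t=6 v=9: → [1,15); WM=8
i=8 t=11 v=3: → [1,17); WM=8
i=9 t=18 v=3: → [18,24); WM=17
i=10 t=20 v=9: → [18,26); WM=17
i=11 t=7 v=3: DROP (t<17-0); WM=19
i=12 t=21 v=8: → [18,27); WM=19
i=13 t=11 v=4: DROP (t<19-0); WM=20
i=14 t=19 v=9: DROP (t<20-0); WM=20
i=15 t=19 v=7: DROP (t<20-0); WM=20
i=16 t=15 v=6: DROP (t<20-0); WM=20
i=17 t=23 v=7: → [18,29); WM=22
i=18 t=10 v=5: DROP (t<22-0); WM=22
i=19 t=27 v=1: → [18,33); WM=26
i=20 t=27 v=8: → [18,33); WM=26
i=21 t=24 v=3: DROP (t<26-0); WM=26
i=22 t=27 v=5: → [18,33); WM=26

[1,17)=9 [18,33)=7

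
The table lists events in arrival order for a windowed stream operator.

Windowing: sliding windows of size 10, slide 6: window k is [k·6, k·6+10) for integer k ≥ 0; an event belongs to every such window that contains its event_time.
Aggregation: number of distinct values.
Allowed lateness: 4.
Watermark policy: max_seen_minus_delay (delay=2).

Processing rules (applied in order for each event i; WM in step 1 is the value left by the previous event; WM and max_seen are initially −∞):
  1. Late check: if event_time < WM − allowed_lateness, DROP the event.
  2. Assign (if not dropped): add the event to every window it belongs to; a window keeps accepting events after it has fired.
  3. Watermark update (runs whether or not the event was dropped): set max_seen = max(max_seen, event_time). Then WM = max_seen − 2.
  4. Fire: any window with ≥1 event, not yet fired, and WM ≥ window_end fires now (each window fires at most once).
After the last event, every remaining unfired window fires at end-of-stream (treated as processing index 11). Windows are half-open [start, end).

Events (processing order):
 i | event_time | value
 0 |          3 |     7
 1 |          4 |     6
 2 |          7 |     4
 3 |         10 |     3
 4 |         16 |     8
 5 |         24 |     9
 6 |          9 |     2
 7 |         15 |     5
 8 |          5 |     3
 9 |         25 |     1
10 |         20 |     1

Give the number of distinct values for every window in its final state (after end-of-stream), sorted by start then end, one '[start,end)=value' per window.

i=0 t=3 v=7: → [0,10); WM=1
i=1 t=4 v=6: → [0,10); WM=2
i=2 t=7 v=4: → [6,16),[0,10); WM=5
i=3 t=10 v=3: → [6,16); WM=8
i=4 t=16 v=8: → [12,22); WM=14; [0,10) fires=3
i=5 t=24 v=9: → [24,34),[18,28); WM=22; [6,16) fires=2 [12,22) fires=1
i=6 t=9 v=2: DROP (t<22-4); WM=22
i=7 t=15 v=5: DROP (t<22-4); WM=22
i=8 t=5 v=3: DROP (t<22-4); WM=22
i=9 t=25 v=1: → [24,34),[18,28); WM=23
i=10 t=20 v=1: → [18,28),[12,22); WM=23

[0,10)=3 [6,16)=2 [12,22)=2 [18,28)=2 [24,34)=2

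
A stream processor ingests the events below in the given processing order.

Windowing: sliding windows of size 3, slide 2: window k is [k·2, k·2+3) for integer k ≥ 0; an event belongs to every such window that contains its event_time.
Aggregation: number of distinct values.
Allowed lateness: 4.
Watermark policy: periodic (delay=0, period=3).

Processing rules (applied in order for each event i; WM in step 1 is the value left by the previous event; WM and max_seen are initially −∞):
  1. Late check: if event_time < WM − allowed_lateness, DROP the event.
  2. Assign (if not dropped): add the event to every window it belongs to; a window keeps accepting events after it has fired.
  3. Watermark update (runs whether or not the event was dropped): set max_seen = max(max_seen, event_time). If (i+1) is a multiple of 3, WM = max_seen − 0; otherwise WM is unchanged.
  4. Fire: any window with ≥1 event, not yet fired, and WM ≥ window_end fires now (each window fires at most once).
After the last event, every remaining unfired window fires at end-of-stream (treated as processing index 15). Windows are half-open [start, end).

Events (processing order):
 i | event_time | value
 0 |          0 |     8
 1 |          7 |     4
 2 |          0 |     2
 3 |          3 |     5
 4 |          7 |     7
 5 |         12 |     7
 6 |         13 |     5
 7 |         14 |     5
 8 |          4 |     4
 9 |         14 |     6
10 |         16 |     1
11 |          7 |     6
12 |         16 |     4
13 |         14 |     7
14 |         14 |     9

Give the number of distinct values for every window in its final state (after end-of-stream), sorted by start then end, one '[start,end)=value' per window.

i=0 t=0 v=8: → [0,3); WM=−∞
i=1 t=7 v=4: → [6,9); WM=−∞
i=2 t=0 v=2: → [0,3); WM=7; [0,3) fires=2
i=3 t=3 v=5: → [2,5); WM=7; [2,5) fires=1
i=4 t=7 v=7: → [6,9); WM=7
i=5 t=12 v=7: → [12,15),[10,13); WM=12; [6,9) fires=2
i=6 t=13 v=5: → [12,15); WM=12
i=7 t=14 v=5: → [14,17),[12,15); WM=12
i=8 t=4 v=4: DROP (t<12-4); WM=14; [10,13) fires=1
i=9 t=14 v=6: → [14,17),[12,15); WM=14
i=10 t=16 v=1: → [16,19),[14,17); WM=14
i=11 t=7 v=6: DROP (t<14-4); WM=16; [12,15) fires=3
i=12 t=16 v=4: → [16,19),[14,17); WM=16
i=13 t=14 v=7: → [14,17),[12,15); WM=16
i=14 t=14 v=9: → [14,17),[12,15); WM=16

[0,3)=2 [2,5)=1 [6,9)=2 [10,13)=1 [12,15)=4 [14,17)=6 [16,19)=2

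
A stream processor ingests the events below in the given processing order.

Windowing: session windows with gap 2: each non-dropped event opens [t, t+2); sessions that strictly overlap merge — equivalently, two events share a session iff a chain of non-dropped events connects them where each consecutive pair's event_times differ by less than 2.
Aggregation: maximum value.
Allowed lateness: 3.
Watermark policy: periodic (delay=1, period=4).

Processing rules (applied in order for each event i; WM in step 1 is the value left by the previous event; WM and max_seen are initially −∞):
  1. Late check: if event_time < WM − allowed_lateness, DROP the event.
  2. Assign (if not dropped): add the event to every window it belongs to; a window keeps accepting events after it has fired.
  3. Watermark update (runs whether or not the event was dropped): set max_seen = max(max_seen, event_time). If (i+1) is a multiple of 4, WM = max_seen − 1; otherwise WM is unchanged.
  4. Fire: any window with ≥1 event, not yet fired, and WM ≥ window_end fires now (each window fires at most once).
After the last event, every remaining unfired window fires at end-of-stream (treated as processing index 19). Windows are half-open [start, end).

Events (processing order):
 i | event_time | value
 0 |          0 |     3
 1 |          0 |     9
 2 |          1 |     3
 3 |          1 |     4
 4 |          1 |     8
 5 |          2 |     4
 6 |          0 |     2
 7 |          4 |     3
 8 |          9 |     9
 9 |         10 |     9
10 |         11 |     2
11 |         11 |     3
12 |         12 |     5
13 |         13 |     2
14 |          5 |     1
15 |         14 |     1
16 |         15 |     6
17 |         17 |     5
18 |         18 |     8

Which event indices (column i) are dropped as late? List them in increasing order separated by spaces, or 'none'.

i=0 t=0 v=3: → [0,2); WM=−∞
i=1 t=0 v=9: → [0,2); WM=−∞
i=2 t=1 v=3: → [0,3); WM=−∞
i=3 t=1 v=4: → [0,3); WM=0
i=4 t=1 v=8: → [0,3); WM=0
i=5 t=2 v=4: → [0,4); WM=0
i=6 t=0 v=2: → [0,4); WM=0
i=7 t=4 v=3: → [4,6); WM=3
i=8 t=9 v=9: → [9,11); WM=3
i=9 t=10 v=9: → [9,12); WM=3
i=10 t=11 v=2: → [9,13); WM=3
i=11 t=11 v=3: → [9,13); WM=10
i=12 t=12 v=5: → [9,14); WM=10
i=13 t=13 v=2: → [9,15); WM=10
i=14 t=5 v=1: DROP (t<10-3); WM=10
i=15 t=14 v=1: → [9,16); WM=13
i=16 t=15 v=6: → [9,17); WM=13
i=17 t=17 v=5: → [17,19); WM=13
i=18 t=18 v=8: → [17,20); WM=13

14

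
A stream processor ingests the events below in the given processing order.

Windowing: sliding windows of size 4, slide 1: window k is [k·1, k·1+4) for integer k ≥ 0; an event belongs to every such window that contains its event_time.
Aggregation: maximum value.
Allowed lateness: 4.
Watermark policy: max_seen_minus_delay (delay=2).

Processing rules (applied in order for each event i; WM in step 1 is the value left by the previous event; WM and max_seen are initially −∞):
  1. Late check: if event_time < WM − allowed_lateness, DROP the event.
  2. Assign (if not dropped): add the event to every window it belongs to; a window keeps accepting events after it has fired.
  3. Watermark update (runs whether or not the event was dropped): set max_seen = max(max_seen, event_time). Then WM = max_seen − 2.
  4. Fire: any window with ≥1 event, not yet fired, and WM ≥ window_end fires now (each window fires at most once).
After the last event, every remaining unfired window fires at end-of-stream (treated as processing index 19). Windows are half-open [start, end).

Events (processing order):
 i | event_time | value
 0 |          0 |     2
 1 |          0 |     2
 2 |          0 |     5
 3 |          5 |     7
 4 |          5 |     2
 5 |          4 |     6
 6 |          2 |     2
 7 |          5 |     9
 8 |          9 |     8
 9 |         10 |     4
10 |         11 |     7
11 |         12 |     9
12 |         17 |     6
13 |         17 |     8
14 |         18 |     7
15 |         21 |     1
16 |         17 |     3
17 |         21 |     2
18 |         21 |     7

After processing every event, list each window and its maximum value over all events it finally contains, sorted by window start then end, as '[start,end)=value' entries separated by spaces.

i=0 t=0 v=2: → [0,4); WM=-2
i=1 t=0 v=2: → [0,4); WM=-2
i=2 t=0 v=5: → [0,4); WM=-2
i=3 t=5 v=7: → [5,9),[4,8),[3,7),[2,6); WM=3
i=4 t=5 v=2: → [5,9),[4,8),[3,7),[2,6); WM=3
i=5 t=4 v=6: → [4,8),[3,7),[2,6),[1,5); WM=3
i=6 t=2 v=2: → [2,6),[1,5),[0,4); WM=3
i=7 t=5 v=9: → [5,9),[4,8),[3,7),[2,6); WM=3
i=8 t=9 v=8: → [9,13),[8,12),[7,11),[6,10); WM=7; [0,4) fires=5 [1,5) fires=6 [2,6) fires=9 [3,7) fires=9
i=9 t=10 v=4: → [10,14),[9,13),[8,12),[7,11); WM=8; [4,8) fires=9
i=10 t=11 v=7: → [11,15),[10,14),[9,13),[8,12); WM=9; [5,9) fires=9
i=11 t=12 v=9: → [12,16),[11,15),[10,14),[9,13); WM=10; [6,10) fires=8
i=12 t=17 v=6: → [17,21),[16,20),[15,19),[14,18); WM=15; [7,11) fires=8 [8,12) fires=8 [9,13) fires=9 [10,14) fires=9 [11,15) fires=9
i=13 t=17 v=8: → [17,21),[16,20),[15,19),[14,18); WM=15
i=14 t=18 v=7: → [18,22),[17,21),[16,20),[15,19); WM=16; [12,16) fires=9
i=15 t=21 v=1: → [21,25),[20,24),[19,23),[18,22); WM=19; [14,18) fires=8 [15,19) fires=8
i=16 t=17 v=3: → [17,21),[16,20),[15,19),[14,18); WM=19
i=17 t=21 v=2: → [21,25),[20,24),[19,23),[18,22); WM=19
i=18 t=21 v=7: → [21,25),[20,24),[19,23),[18,22); WM=19

[0,4)=5 [1,5)=6 [2,6)=9 [3,7)=9 [4,8)=9 [5,9)=9 [6,10)=8 [7,11)=8 [8,12)=8 [9,13)=9 [10,14)=9 [11,15)=9 [12,16)=9 [14,18)=8 [15,19)=8 [16,20)=8 [17,21)=8 [18,22)=7 [19,23)=7 [20,24)=7 [21,25)=7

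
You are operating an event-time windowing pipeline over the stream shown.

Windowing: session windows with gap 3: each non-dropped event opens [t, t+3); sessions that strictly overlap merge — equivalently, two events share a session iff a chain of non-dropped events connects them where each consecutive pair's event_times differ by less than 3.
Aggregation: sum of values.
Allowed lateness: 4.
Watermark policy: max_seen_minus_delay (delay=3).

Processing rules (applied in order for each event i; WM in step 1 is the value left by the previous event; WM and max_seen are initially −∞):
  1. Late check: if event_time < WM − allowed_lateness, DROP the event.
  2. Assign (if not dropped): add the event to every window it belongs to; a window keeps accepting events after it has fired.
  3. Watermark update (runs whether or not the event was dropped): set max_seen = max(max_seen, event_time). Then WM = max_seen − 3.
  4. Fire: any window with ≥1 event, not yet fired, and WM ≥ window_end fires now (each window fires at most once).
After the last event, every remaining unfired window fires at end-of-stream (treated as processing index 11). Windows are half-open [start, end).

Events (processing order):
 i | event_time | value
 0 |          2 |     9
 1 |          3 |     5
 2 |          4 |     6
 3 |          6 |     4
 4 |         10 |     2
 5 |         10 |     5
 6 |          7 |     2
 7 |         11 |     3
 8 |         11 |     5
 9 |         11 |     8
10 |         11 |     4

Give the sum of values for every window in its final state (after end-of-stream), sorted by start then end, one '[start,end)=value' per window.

[2,10)=26 [10,14)=27

i=0 t=2 v=9: → [2,5); WM=-1
i=1 t=3 v=5: → [2,6); WM=0
i=2 t=4 v=6: → [2,7); WM=1
i=3 t=6 v=4: → [2,9); WM=3
i=4 t=10 v=2: → [10,13); WM=7
i=5 t=10 v=5: → [10,13); WM=7
i=6 t=7 v=2: → [2,10); WM=7
i=7 t=11 v=3: → [10,14); WM=8
i=8 t=11 v=5: → [10,14); WM=8
i=9 t=11 v=8: → [10,14); WM=8
i=10 t=11 v=4: → [10,14); WM=8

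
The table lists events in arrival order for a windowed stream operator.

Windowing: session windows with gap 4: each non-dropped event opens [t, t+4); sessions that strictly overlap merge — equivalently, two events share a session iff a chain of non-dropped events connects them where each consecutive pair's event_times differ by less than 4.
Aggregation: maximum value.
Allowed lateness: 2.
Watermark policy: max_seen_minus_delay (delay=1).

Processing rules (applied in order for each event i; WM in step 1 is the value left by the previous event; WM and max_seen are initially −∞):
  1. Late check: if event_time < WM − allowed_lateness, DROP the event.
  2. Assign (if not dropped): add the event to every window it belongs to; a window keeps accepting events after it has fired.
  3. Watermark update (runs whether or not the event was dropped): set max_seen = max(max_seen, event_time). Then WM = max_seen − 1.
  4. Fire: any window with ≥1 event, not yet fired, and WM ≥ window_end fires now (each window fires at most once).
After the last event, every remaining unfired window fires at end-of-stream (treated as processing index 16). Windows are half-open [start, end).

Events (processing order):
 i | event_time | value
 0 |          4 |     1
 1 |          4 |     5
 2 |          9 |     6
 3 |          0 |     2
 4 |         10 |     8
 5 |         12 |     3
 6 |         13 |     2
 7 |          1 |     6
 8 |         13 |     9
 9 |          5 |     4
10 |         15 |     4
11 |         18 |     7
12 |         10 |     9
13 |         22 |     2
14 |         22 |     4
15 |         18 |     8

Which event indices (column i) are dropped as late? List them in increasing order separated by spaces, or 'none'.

i=0 t=4 v=1: → [4,8); WM=3
i=1 t=4 v=5: → [4,8); WM=3
i=2 t=9 v=6: → [9,13); WM=8
i=3 t=0 v=2: DROP (t<8-2); WM=8
i=4 t=10 v=8: → [9,14); WM=9
i=5 t=12 v=3: → [9,16); WM=11
i=6 t=13 v=2: → [9,17); WM=12
i=7 t=1 v=6: DROP (t<12-2); WM=12
i=8 t=13 v=9: → [9,17); WM=12
i=9 t=5 v=4: DROP (t<12-2); WM=12
i=10 t=15 v=4: → [9,19); WM=14
i=11 t=18 v=7: → [9,22); WM=17
i=12 t=10 v=9: DROP (t<17-2); WM=17
i=13 t=22 v=2: → [22,26); WM=21
i=14 t=22 v=4: → [22,26); WM=21
i=15 t=18 v=8: DROP (t<21-2); WM=21

3 7 9 12 15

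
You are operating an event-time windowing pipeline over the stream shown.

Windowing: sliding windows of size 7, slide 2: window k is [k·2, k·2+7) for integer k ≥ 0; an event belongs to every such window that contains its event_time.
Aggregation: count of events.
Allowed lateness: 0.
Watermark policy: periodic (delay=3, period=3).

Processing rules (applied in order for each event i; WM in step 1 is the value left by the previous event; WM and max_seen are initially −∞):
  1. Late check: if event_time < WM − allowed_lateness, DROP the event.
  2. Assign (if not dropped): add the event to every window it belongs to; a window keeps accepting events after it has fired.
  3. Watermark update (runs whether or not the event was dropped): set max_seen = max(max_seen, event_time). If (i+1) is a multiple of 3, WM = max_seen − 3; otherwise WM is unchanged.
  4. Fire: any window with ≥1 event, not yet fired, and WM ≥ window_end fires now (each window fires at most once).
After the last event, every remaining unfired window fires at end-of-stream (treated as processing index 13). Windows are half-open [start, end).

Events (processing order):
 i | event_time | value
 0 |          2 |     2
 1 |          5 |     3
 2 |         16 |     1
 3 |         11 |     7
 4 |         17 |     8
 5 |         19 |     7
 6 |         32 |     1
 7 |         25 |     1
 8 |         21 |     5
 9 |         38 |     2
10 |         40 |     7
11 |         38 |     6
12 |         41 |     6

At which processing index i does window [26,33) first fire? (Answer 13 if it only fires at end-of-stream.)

i=0 t=2 v=2: → [2,9),[0,7); WM=−∞
i=1 t=5 v=3: → [4,11),[2,9),[0,7); WM=−∞
i=2 t=16 v=1: → [16,23),[14,21),[12,19),[10,17); WM=13; [0,7) fires=2 [2,9) fires=2 [4,11) fires=1
i=3 t=11 v=7: DROP (t<13-0); WM=13
i=4 t=17 v=8: → [16,23),[14,21),[12,19); WM=13
i=5 t=19 v=7: → [18,25),[16,23),[14,21); WM=16
i=6 t=32 v=1: → [32,39),[30,37),[28,35),[26,33); WM=16
i=7 t=25 v=1: → [24,31),[22,29),[20,27); WM=16
i=8 t=21 v=5: → [20,27),[18,25),[16,23); WM=29; [10,17) fires=1 [12,19) fires=2 [14,21) fires=3 [16,23) fires=4 [18,25) fires=2 [20,27) fires=2 [22,29) fires=1
i=9 t=38 v=2: → [38,45),[36,43),[34,41),[32,39); WM=29
i=10 t=40 v=7: → [40,47),[38,45),[36,43),[34,41); WM=29
i=11 t=38 v=6: → [38,45),[36,43),[34,41),[32,39); WM=37; [24,31) fires=1 [26,33) fires=1 [28,35) fires=1 [30,37) fires=1
i=12 t=41 v=6: → [40,47),[38,45),[36,43); WM=37

11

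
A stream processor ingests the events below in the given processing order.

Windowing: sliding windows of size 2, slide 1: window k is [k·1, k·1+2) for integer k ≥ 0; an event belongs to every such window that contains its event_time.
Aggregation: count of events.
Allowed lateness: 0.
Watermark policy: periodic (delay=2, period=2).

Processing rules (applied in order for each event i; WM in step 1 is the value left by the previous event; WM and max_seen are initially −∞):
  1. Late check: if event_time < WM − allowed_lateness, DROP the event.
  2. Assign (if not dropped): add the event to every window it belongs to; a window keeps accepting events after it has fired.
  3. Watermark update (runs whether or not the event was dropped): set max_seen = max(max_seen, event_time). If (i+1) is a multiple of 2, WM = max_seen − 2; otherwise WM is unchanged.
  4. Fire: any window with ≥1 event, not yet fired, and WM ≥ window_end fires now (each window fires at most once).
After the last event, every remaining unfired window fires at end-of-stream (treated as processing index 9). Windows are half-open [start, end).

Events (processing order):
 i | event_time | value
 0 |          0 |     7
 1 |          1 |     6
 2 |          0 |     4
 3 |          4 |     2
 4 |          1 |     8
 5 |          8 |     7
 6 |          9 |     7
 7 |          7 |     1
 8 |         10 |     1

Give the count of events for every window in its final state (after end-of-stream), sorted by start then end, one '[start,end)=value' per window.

[0,2)=3 [1,3)=1 [3,5)=1 [4,6)=1 [6,8)=1 [7,9)=2 [8,10)=2 [9,11)=2 [10,12)=1

i=0 t=0 v=7: → [0,2); WM=−∞
i=1 t=1 v=6: → [1,3),[0,2); WM=-1
i=2 t=0 v=4: → [0,2); WM=-1
i=3 t=4 v=2: → [4,6),[3,5); WM=2; [0,2) fires=3
i=4 t=1 v=8: DROP (t<2-0); WM=2
i=5 t=8 v=7: → [8,10),[7,9); WM=6; [1,3) fires=1 [3,5) fires=1 [4,6) fires=1
i=6 t=9 v=7: → [9,11),[8,10); WM=6
i=7 t=7 v=1: → [7,9),[6,8); WM=7
i=8 t=10 v=1: → [10,12),[9,11); WM=7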